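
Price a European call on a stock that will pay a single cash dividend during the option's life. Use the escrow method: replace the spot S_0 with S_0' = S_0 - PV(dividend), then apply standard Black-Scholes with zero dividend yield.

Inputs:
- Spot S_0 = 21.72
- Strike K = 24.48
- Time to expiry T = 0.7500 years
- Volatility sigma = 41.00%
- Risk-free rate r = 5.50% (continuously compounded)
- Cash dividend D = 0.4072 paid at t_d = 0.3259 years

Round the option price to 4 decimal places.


Answer: Price = 2.1875

Derivation:
PV(D) = D * exp(-r * t_d) = 0.4072 * 0.98223519 = 0.39996617
S_0' = S_0 - PV(D) = 21.7200 - 0.39996617 = 21.32003383
d1 = (ln(S_0'/K) + (r + sigma^2/2)*T) / (sigma*sqrt(T)) = -0.09553534
d2 = d1 - sigma*sqrt(T) = -0.45060575
exp(-rT) = 0.95958920
N(d1) = 0.46194481; N(d2) = 0.32613686
C = S_0' * N(d1) - K * exp(-rT) * N(d2) = 21.32003383 * 0.46194481 - 24.4800 * 0.95958920 * 0.32613686 = 2.1875


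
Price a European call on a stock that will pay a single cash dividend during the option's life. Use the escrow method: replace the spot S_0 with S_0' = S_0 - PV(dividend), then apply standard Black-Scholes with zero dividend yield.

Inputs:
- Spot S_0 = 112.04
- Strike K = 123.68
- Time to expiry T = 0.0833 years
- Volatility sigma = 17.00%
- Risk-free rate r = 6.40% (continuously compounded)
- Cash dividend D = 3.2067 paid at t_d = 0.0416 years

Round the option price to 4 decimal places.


Answer: Price = 0.0115

Derivation:
PV(D) = D * exp(-r * t_d) = 3.2067 * 0.99734114 = 3.19817384
S_0' = S_0 - PV(D) = 112.0400 - 3.19817384 = 108.84182616
d1 = (ln(S_0'/K) + (r + sigma^2/2)*T) / (sigma*sqrt(T)) = -2.47156046
d2 = d1 - sigma*sqrt(T) = -2.52062542
exp(-rT) = 0.99468299
N(d1) = 0.00672624; N(d2) = 0.00585732
C = S_0' * N(d1) - K * exp(-rT) * N(d2) = 108.84182616 * 0.00672624 - 123.6800 * 0.99468299 * 0.00585732 = 0.0115


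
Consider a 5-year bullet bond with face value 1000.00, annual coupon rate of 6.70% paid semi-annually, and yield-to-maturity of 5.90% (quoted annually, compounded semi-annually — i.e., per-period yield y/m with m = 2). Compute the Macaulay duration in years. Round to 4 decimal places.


Answer: Macaulay duration = 4.3435 years

Derivation:
Coupon per period c = face * coupon_rate / m = 33.500000
Periods per year m = 2; per-period yield y/m = 0.029500
Number of cashflows N = 10
Cashflows (t years, CF_t, discount factor 1/(1+y/m)^(m*t), PV):
  t = 0.5000: CF_t = 33.500000, DF = 0.971345, PV = 32.540068
  t = 1.0000: CF_t = 33.500000, DF = 0.943512, PV = 31.607643
  t = 1.5000: CF_t = 33.500000, DF = 0.916476, PV = 30.701935
  t = 2.0000: CF_t = 33.500000, DF = 0.890214, PV = 29.822181
  t = 2.5000: CF_t = 33.500000, DF = 0.864706, PV = 28.967636
  t = 3.0000: CF_t = 33.500000, DF = 0.839928, PV = 28.137577
  t = 3.5000: CF_t = 33.500000, DF = 0.815860, PV = 27.331304
  t = 4.0000: CF_t = 33.500000, DF = 0.792482, PV = 26.548134
  t = 4.5000: CF_t = 33.500000, DF = 0.769773, PV = 25.787405
  t = 5.0000: CF_t = 1033.500000, DF = 0.747716, PV = 772.764159
Price P = sum_t PV_t = 1034.208043
Macaulay numerator sum_t t * PV_t:
  t * PV_t at t = 0.5000: 16.270034
  t * PV_t at t = 1.0000: 31.607643
  t * PV_t at t = 1.5000: 46.052903
  t * PV_t at t = 2.0000: 59.644362
  t * PV_t at t = 2.5000: 72.419090
  t * PV_t at t = 3.0000: 84.412732
  t * PV_t at t = 3.5000: 95.659563
  t * PV_t at t = 4.0000: 106.192536
  t * PV_t at t = 4.5000: 116.043324
  t * PV_t at t = 5.0000: 3863.820797
Macaulay duration D = (sum_t t * PV_t) / P = 4492.122984 / 1034.208043 = 4.343539


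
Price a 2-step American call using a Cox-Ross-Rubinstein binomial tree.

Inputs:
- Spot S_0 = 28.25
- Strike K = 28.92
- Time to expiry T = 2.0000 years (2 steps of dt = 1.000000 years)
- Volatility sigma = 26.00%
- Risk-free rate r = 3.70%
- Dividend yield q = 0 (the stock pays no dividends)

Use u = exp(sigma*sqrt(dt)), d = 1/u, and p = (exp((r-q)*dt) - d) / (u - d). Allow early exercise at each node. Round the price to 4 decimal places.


dt = T/N = 1.000000
u = exp(sigma*sqrt(dt)) = 1.296930; d = 1/u = 0.771052
p = (exp((r-q)*dt) - d) / (u - d) = 0.507040
Discount per step: exp(-r*dt) = 0.963676
Stock lattice S(k, i) with i counting down-moves:
  k=0: S(0,0) = 28.2500
  k=1: S(1,0) = 36.6383; S(1,1) = 21.7822
  k=2: S(2,0) = 47.5173; S(2,1) = 28.2500; S(2,2) = 16.7952
Terminal payoffs V(N, i) = max(S_T - K, 0):
  V(2,0) = 18.597281; V(2,1) = 0.000000; V(2,2) = 0.000000
Backward induction: V(k, i) = exp(-r*dt) * [p * V(k+1, i) + (1-p) * V(k+1, i+1)]; then take max(V_cont, immediate exercise) for American.
  V(1,0) = exp(-r*dt) * [p*18.597281 + (1-p)*0.000000] = 9.087047; exercise = 7.718275; V(1,0) = max -> 9.087047
  V(1,1) = exp(-r*dt) * [p*0.000000 + (1-p)*0.000000] = 0.000000; exercise = 0.000000; V(1,1) = max -> 0.000000
  V(0,0) = exp(-r*dt) * [p*9.087047 + (1-p)*0.000000] = 4.440134; exercise = 0.000000; V(0,0) = max -> 4.440134

Answer: Price = V(0,0) = 4.4401


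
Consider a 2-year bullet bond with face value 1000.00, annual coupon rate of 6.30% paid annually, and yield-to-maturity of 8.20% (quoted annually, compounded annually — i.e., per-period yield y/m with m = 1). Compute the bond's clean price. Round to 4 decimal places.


Coupon per period c = face * coupon_rate / m = 63.000000
Periods per year m = 1; per-period yield y/m = 0.082000
Number of cashflows N = 2
Cashflows (t years, CF_t, discount factor 1/(1+y/m)^(m*t), PV):
  t = 1.0000: CF_t = 63.000000, DF = 0.924214, PV = 58.225508
  t = 2.0000: CF_t = 1063.000000, DF = 0.854172, PV = 907.985144
Price P = sum_t PV_t = 966.210653

Answer: Price = 966.2107


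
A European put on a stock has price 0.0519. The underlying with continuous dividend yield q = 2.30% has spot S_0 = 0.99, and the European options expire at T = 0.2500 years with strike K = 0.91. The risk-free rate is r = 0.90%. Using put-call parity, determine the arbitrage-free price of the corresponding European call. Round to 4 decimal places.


Put-call parity: C - P = S_0 * exp(-qT) - K * exp(-rT).
S_0 * exp(-qT) = 0.9900 * 0.99426650 = 0.98432383
K * exp(-rT) = 0.9100 * 0.99775253 = 0.90795480
C = P + S*exp(-qT) - K*exp(-rT)
C = 0.0519 + 0.98432383 - 0.90795480 = 0.1283

Answer: Call price = 0.1283


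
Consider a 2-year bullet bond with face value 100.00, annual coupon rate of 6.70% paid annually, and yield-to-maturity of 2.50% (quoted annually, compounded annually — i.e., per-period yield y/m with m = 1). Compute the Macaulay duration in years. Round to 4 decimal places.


Coupon per period c = face * coupon_rate / m = 6.700000
Periods per year m = 1; per-period yield y/m = 0.025000
Number of cashflows N = 2
Cashflows (t years, CF_t, discount factor 1/(1+y/m)^(m*t), PV):
  t = 1.0000: CF_t = 6.700000, DF = 0.975610, PV = 6.536585
  t = 2.0000: CF_t = 106.700000, DF = 0.951814, PV = 101.558596
Price P = sum_t PV_t = 108.095181
Macaulay numerator sum_t t * PV_t:
  t * PV_t at t = 1.0000: 6.536585
  t * PV_t at t = 2.0000: 203.117192
Macaulay duration D = (sum_t t * PV_t) / P = 209.653778 / 108.095181 = 1.939529

Answer: Macaulay duration = 1.9395 years


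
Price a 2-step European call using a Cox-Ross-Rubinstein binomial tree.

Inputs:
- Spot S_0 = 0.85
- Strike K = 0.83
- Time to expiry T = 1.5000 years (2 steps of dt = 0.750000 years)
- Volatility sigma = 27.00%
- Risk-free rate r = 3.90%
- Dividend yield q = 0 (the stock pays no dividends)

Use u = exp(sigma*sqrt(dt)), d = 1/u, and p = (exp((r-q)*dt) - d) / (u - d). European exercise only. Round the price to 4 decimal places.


dt = T/N = 0.750000
u = exp(sigma*sqrt(dt)) = 1.263426; d = 1/u = 0.791499
p = (exp((r-q)*dt) - d) / (u - d) = 0.504703
Discount per step: exp(-r*dt) = 0.971174
Stock lattice S(k, i) with i counting down-moves:
  k=0: S(0,0) = 0.8500
  k=1: S(1,0) = 1.0739; S(1,1) = 0.6728
  k=2: S(2,0) = 1.3568; S(2,1) = 0.8500; S(2,2) = 0.5325
Terminal payoffs V(N, i) = max(S_T - K, 0):
  V(2,0) = 0.526808; V(2,1) = 0.020000; V(2,2) = 0.000000
Backward induction: V(k, i) = exp(-r*dt) * [p * V(k+1, i) + (1-p) * V(k+1, i+1)].
  V(1,0) = exp(-r*dt) * [p*0.526808 + (1-p)*0.020000] = 0.267838
  V(1,1) = exp(-r*dt) * [p*0.020000 + (1-p)*0.000000] = 0.009803
  V(0,0) = exp(-r*dt) * [p*0.267838 + (1-p)*0.009803] = 0.135997

Answer: Price = V(0,0) = 0.1360


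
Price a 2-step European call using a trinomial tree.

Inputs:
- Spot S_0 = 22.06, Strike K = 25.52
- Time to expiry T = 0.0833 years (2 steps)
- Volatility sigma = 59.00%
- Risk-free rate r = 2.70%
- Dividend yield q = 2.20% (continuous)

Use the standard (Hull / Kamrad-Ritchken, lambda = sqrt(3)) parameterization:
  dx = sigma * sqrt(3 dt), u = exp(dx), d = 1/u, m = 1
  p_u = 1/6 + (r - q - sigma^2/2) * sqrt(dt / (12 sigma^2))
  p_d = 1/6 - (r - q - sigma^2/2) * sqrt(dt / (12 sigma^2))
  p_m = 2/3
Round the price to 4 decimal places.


dt = T/N = 0.041650; dx = sigma*sqrt(3*dt) = 0.208555
u = exp(dx) = 1.231896; d = 1/u = 0.811757
p_u = 0.149786, p_m = 0.666667, p_d = 0.183547
Discount per step: exp(-r*dt) = 0.998876
Stock lattice S(k, j) with j the centered position index:
  k=0: S(0,+0) = 22.0600
  k=1: S(1,-1) = 17.9073; S(1,+0) = 22.0600; S(1,+1) = 27.1756
  k=2: S(2,-2) = 14.5364; S(2,-1) = 17.9073; S(2,+0) = 22.0600; S(2,+1) = 27.1756; S(2,+2) = 33.4776
Terminal payoffs V(N, j) = max(S_T - K, 0):
  V(2,-2) = 0.000000; V(2,-1) = 0.000000; V(2,+0) = 0.000000; V(2,+1) = 1.655635; V(2,+2) = 7.957567
Backward induction: V(k, j) = exp(-r*dt) * [p_u * V(k+1, j+1) + p_m * V(k+1, j) + p_d * V(k+1, j-1)]
  V(1,-1) = exp(-r*dt) * [p_u*0.000000 + p_m*0.000000 + p_d*0.000000] = 0.000000
  V(1,+0) = exp(-r*dt) * [p_u*1.655635 + p_m*0.000000 + p_d*0.000000] = 0.247713
  V(1,+1) = exp(-r*dt) * [p_u*7.957567 + p_m*1.655635 + p_d*0.000000] = 2.293111
  V(0,+0) = exp(-r*dt) * [p_u*2.293111 + p_m*0.247713 + p_d*0.000000] = 0.508047

Answer: Price = V(0,0) = 0.5080


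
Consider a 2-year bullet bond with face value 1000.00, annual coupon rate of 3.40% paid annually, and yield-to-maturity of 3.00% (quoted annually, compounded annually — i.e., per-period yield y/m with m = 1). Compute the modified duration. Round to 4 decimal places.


Answer: Modified duration = 1.9099

Derivation:
Coupon per period c = face * coupon_rate / m = 34.000000
Periods per year m = 1; per-period yield y/m = 0.030000
Number of cashflows N = 2
Cashflows (t years, CF_t, discount factor 1/(1+y/m)^(m*t), PV):
  t = 1.0000: CF_t = 34.000000, DF = 0.970874, PV = 33.009709
  t = 2.0000: CF_t = 1034.000000, DF = 0.942596, PV = 974.644170
Price P = sum_t PV_t = 1007.653879
First compute Macaulay numerator sum_t t * PV_t:
  t * PV_t at t = 1.0000: 33.009709
  t * PV_t at t = 2.0000: 1949.288340
Macaulay duration D = 1982.298049 / 1007.653879 = 1.967241
Modified duration = D / (1 + y/m) = 1.967241 / (1 + 0.030000) = 1.909943


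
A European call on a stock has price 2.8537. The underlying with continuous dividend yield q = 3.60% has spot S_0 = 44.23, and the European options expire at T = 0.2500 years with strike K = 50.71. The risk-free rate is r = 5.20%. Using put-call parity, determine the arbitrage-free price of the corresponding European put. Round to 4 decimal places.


Answer: Put price = 9.0750

Derivation:
Put-call parity: C - P = S_0 * exp(-qT) - K * exp(-rT).
S_0 * exp(-qT) = 44.2300 * 0.99104038 = 43.83371595
K * exp(-rT) = 50.7100 * 0.98708414 = 50.05503649
P = C - S*exp(-qT) + K*exp(-rT)
P = 2.8537 - 43.83371595 + 50.05503649 = 9.0750


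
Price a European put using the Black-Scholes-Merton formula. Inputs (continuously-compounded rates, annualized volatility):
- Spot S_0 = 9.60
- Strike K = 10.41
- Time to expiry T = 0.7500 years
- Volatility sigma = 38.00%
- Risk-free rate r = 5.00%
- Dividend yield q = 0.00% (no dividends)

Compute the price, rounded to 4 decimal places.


d1 = (ln(S/K) + (r - q + 0.5*sigma^2) * T) / (sigma * sqrt(T)) = 0.03235050
d2 = d1 - sigma * sqrt(T) = -0.29673915
exp(-rT) = 0.96319442; exp(-qT) = 1.00000000
P = K * exp(-rT) * N(-d2) - S_0 * exp(-qT) * N(-d1)
N(-d1) = 0.48709627; N(-d2) = 0.61666717
P = 10.4100 * 0.96319442 * 0.61666717 - 9.6000 * 1.00000000 * 0.48709627 = 1.5071

Answer: Price = 1.5071


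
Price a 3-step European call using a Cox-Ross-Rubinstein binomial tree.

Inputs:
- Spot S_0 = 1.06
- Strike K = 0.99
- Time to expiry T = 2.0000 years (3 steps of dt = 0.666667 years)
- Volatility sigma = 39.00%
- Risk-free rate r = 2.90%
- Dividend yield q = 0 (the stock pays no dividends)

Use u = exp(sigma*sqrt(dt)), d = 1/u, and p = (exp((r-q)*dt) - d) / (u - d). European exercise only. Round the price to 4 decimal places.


Answer: Price = V(0,0) = 0.3009

Derivation:
dt = T/N = 0.666667
u = exp(sigma*sqrt(dt)) = 1.374972; d = 1/u = 0.727287
p = (exp((r-q)*dt) - d) / (u - d) = 0.451198
Discount per step: exp(-r*dt) = 0.980852
Stock lattice S(k, i) with i counting down-moves:
  k=0: S(0,0) = 1.0600
  k=1: S(1,0) = 1.4575; S(1,1) = 0.7709
  k=2: S(2,0) = 2.0040; S(2,1) = 1.0600; S(2,2) = 0.5607
  k=3: S(3,0) = 2.7554; S(3,1) = 1.4575; S(3,2) = 0.7709; S(3,3) = 0.4078
Terminal payoffs V(N, i) = max(S_T - K, 0):
  V(3,0) = 1.765420; V(3,1) = 0.467471; V(3,2) = 0.000000; V(3,3) = 0.000000
Backward induction: V(k, i) = exp(-r*dt) * [p * V(k+1, i) + (1-p) * V(k+1, i+1)].
  V(2,0) = exp(-r*dt) * [p*1.765420 + (1-p)*0.467471] = 1.032938
  V(2,1) = exp(-r*dt) * [p*0.467471 + (1-p)*0.000000] = 0.206883
  V(2,2) = exp(-r*dt) * [p*0.000000 + (1-p)*0.000000] = 0.000000
  V(1,0) = exp(-r*dt) * [p*1.032938 + (1-p)*0.206883] = 0.568499
  V(1,1) = exp(-r*dt) * [p*0.206883 + (1-p)*0.000000] = 0.091558
  V(0,0) = exp(-r*dt) * [p*0.568499 + (1-p)*0.091558] = 0.300879


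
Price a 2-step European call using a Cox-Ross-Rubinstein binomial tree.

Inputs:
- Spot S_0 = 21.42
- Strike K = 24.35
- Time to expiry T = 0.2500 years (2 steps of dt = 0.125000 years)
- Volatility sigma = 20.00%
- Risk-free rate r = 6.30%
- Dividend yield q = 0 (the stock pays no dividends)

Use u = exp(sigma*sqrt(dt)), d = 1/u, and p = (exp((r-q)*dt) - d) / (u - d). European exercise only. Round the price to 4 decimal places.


dt = T/N = 0.125000
u = exp(sigma*sqrt(dt)) = 1.073271; d = 1/u = 0.931731
p = (exp((r-q)*dt) - d) / (u - d) = 0.538188
Discount per step: exp(-r*dt) = 0.992156
Stock lattice S(k, i) with i counting down-moves:
  k=0: S(0,0) = 21.4200
  k=1: S(1,0) = 22.9895; S(1,1) = 19.9577
  k=2: S(2,0) = 24.6739; S(2,1) = 21.4200; S(2,2) = 18.5952
Terminal payoffs V(N, i) = max(S_T - K, 0):
  V(2,0) = 0.323910; V(2,1) = 0.000000; V(2,2) = 0.000000
Backward induction: V(k, i) = exp(-r*dt) * [p * V(k+1, i) + (1-p) * V(k+1, i+1)].
  V(1,0) = exp(-r*dt) * [p*0.323910 + (1-p)*0.000000] = 0.172957
  V(1,1) = exp(-r*dt) * [p*0.000000 + (1-p)*0.000000] = 0.000000
  V(0,0) = exp(-r*dt) * [p*0.172957 + (1-p)*0.000000] = 0.092353

Answer: Price = V(0,0) = 0.0924


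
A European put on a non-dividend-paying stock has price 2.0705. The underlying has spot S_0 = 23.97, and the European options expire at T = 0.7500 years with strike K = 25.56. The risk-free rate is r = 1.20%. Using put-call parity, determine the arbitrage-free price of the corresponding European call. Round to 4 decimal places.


Put-call parity: C - P = S_0 * exp(-qT) - K * exp(-rT).
S_0 * exp(-qT) = 23.9700 * 1.00000000 = 23.97000000
K * exp(-rT) = 25.5600 * 0.99104038 = 25.33099208
C = P + S*exp(-qT) - K*exp(-rT)
C = 2.0705 + 23.97000000 - 25.33099208 = 0.7095

Answer: Call price = 0.7095


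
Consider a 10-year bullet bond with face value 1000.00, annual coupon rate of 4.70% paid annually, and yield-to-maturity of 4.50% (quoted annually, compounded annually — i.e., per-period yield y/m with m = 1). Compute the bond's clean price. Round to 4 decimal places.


Answer: Price = 1015.8254

Derivation:
Coupon per period c = face * coupon_rate / m = 47.000000
Periods per year m = 1; per-period yield y/m = 0.045000
Number of cashflows N = 10
Cashflows (t years, CF_t, discount factor 1/(1+y/m)^(m*t), PV):
  t = 1.0000: CF_t = 47.000000, DF = 0.956938, PV = 44.976077
  t = 2.0000: CF_t = 47.000000, DF = 0.915730, PV = 43.039308
  t = 3.0000: CF_t = 47.000000, DF = 0.876297, PV = 41.185940
  t = 4.0000: CF_t = 47.000000, DF = 0.838561, PV = 39.412383
  t = 5.0000: CF_t = 47.000000, DF = 0.802451, PV = 37.715199
  t = 6.0000: CF_t = 47.000000, DF = 0.767896, PV = 36.091100
  t = 7.0000: CF_t = 47.000000, DF = 0.734828, PV = 34.536938
  t = 8.0000: CF_t = 47.000000, DF = 0.703185, PV = 33.049701
  t = 9.0000: CF_t = 47.000000, DF = 0.672904, PV = 31.626508
  t = 10.0000: CF_t = 1047.000000, DF = 0.643928, PV = 674.192283
Price P = sum_t PV_t = 1015.825436


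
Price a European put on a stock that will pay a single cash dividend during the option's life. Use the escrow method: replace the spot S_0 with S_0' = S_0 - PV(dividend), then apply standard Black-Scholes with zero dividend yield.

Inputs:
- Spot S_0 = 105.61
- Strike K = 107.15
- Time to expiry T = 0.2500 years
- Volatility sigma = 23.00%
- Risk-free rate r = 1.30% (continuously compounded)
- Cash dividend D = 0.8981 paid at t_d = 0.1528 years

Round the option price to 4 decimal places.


PV(D) = D * exp(-r * t_d) = 0.8981 * 0.99801557 = 0.89631778
S_0' = S_0 - PV(D) = 105.6100 - 0.89631778 = 104.71368222
d1 = (ln(S_0'/K) + (r + sigma^2/2)*T) / (sigma*sqrt(T)) = -0.11423854
d2 = d1 - sigma*sqrt(T) = -0.22923854
exp(-rT) = 0.99675528
N(-d1) = 0.54547565; N(-d2) = 0.59065824
P = K * exp(-rT) * N(-d2) - S_0' * N(-d1) = 107.1500 * 0.99675528 * 0.59065824 - 104.71368222 * 0.54547565 = 5.9649

Answer: Price = 5.9649


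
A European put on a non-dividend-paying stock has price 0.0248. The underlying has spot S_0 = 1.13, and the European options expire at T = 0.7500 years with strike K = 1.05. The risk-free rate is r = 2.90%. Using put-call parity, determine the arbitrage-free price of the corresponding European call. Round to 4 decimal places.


Answer: Call price = 0.1274

Derivation:
Put-call parity: C - P = S_0 * exp(-qT) - K * exp(-rT).
S_0 * exp(-qT) = 1.1300 * 1.00000000 = 1.13000000
K * exp(-rT) = 1.0500 * 0.97848483 = 1.02740907
C = P + S*exp(-qT) - K*exp(-rT)
C = 0.0248 + 1.13000000 - 1.02740907 = 0.1274


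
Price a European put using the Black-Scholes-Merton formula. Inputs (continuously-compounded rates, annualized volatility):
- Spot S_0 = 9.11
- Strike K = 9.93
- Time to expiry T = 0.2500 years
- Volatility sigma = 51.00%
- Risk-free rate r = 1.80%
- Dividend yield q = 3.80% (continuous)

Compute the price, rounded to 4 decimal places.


d1 = (ln(S/K) + (r - q + 0.5*sigma^2) * T) / (sigma * sqrt(T)) = -0.23009909
d2 = d1 - sigma * sqrt(T) = -0.48509909
exp(-rT) = 0.99551011; exp(-qT) = 0.99054498
P = K * exp(-rT) * N(-d2) - S_0 * exp(-qT) * N(-d1)
N(-d1) = 0.59099261; N(-d2) = 0.68619697
P = 9.9300 * 0.99551011 * 0.68619697 - 9.1100 * 0.99054498 * 0.59099261 = 1.4503

Answer: Price = 1.4503


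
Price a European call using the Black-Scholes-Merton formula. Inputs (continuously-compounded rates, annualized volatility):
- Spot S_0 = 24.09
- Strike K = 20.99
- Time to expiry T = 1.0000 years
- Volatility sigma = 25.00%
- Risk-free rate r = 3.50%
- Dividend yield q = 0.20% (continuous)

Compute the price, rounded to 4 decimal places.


d1 = (ln(S/K) + (r - q + 0.5*sigma^2) * T) / (sigma * sqrt(T)) = 0.80800273
d2 = d1 - sigma * sqrt(T) = 0.55800273
exp(-rT) = 0.96560542; exp(-qT) = 0.99800200
C = S_0 * exp(-qT) * N(d1) - K * exp(-rT) * N(d2)
N(d1) = 0.79045550; N(d2) = 0.71157874
C = 24.0900 * 0.99800200 * 0.79045550 - 20.9900 * 0.96560542 * 0.71157874 = 4.5817

Answer: Price = 4.5817


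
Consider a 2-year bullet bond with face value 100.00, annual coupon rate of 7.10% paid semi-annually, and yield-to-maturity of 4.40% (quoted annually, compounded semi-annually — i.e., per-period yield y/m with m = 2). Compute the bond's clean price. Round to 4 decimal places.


Coupon per period c = face * coupon_rate / m = 3.550000
Periods per year m = 2; per-period yield y/m = 0.022000
Number of cashflows N = 4
Cashflows (t years, CF_t, discount factor 1/(1+y/m)^(m*t), PV):
  t = 0.5000: CF_t = 3.550000, DF = 0.978474, PV = 3.473581
  t = 1.0000: CF_t = 3.550000, DF = 0.957411, PV = 3.398807
  t = 1.5000: CF_t = 3.550000, DF = 0.936801, PV = 3.325643
  t = 2.0000: CF_t = 103.550000, DF = 0.916635, PV = 94.917550
Price P = sum_t PV_t = 105.115582

Answer: Price = 105.1156


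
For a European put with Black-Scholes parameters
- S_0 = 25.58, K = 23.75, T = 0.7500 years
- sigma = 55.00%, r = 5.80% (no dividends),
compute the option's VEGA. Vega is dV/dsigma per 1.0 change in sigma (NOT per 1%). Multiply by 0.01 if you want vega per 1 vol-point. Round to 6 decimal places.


Answer: Vega = 7.855881

Derivation:
d1 = 0.4853222438; d2 = 0.0090082717
phi(d1) = 0.3546203943; exp(-qT) = 1.0000000000; exp(-rT) = 0.9574325541
Vega = S * exp(-qT) * phi(d1) * sqrt(T) = 25.5800 * 1.0000000000 * 0.3546203943 * 0.8660254038 = 7.855881


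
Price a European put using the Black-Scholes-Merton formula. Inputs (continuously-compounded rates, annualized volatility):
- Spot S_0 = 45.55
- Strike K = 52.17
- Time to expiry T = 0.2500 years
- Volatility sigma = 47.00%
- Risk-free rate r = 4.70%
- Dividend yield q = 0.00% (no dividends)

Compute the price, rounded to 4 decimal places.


d1 = (ln(S/K) + (r - q + 0.5*sigma^2) * T) / (sigma * sqrt(T)) = -0.40993401
d2 = d1 - sigma * sqrt(T) = -0.64493401
exp(-rT) = 0.98831876; exp(-qT) = 1.00000000
P = K * exp(-rT) * N(-d2) - S_0 * exp(-qT) * N(-d1)
N(-d1) = 0.65907282; N(-d2) = 0.74051503
P = 52.1700 * 0.98831876 * 0.74051503 - 45.5500 * 1.00000000 * 0.65907282 = 8.1606

Answer: Price = 8.1606


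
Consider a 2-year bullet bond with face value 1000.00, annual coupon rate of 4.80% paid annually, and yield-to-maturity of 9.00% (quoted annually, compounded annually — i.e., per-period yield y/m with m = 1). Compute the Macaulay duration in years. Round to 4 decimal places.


Answer: Macaulay duration = 1.9525 years

Derivation:
Coupon per period c = face * coupon_rate / m = 48.000000
Periods per year m = 1; per-period yield y/m = 0.090000
Number of cashflows N = 2
Cashflows (t years, CF_t, discount factor 1/(1+y/m)^(m*t), PV):
  t = 1.0000: CF_t = 48.000000, DF = 0.917431, PV = 44.036697
  t = 2.0000: CF_t = 1048.000000, DF = 0.841680, PV = 882.080633
Price P = sum_t PV_t = 926.117330
Macaulay numerator sum_t t * PV_t:
  t * PV_t at t = 1.0000: 44.036697
  t * PV_t at t = 2.0000: 1764.161266
Macaulay duration D = (sum_t t * PV_t) / P = 1808.197963 / 926.117330 = 1.952450


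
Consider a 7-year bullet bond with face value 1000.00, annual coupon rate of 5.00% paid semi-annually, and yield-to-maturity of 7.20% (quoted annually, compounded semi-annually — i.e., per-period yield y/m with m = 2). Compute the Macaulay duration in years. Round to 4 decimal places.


Answer: Macaulay duration = 5.9111 years

Derivation:
Coupon per period c = face * coupon_rate / m = 25.000000
Periods per year m = 2; per-period yield y/m = 0.036000
Number of cashflows N = 14
Cashflows (t years, CF_t, discount factor 1/(1+y/m)^(m*t), PV):
  t = 0.5000: CF_t = 25.000000, DF = 0.965251, PV = 24.131274
  t = 1.0000: CF_t = 25.000000, DF = 0.931709, PV = 23.292736
  t = 1.5000: CF_t = 25.000000, DF = 0.899333, PV = 22.483336
  t = 2.0000: CF_t = 25.000000, DF = 0.868082, PV = 21.702061
  t = 2.5000: CF_t = 25.000000, DF = 0.837917, PV = 20.947936
  t = 3.0000: CF_t = 25.000000, DF = 0.808801, PV = 20.220015
  t = 3.5000: CF_t = 25.000000, DF = 0.780696, PV = 19.517389
  t = 4.0000: CF_t = 25.000000, DF = 0.753567, PV = 18.839179
  t = 4.5000: CF_t = 25.000000, DF = 0.727381, PV = 18.184535
  t = 5.0000: CF_t = 25.000000, DF = 0.702106, PV = 17.552640
  t = 5.5000: CF_t = 25.000000, DF = 0.677708, PV = 16.942703
  t = 6.0000: CF_t = 25.000000, DF = 0.654158, PV = 16.353960
  t = 6.5000: CF_t = 25.000000, DF = 0.631427, PV = 15.785676
  t = 7.0000: CF_t = 1025.000000, DF = 0.609486, PV = 624.722704
Price P = sum_t PV_t = 880.676145
Macaulay numerator sum_t t * PV_t:
  t * PV_t at t = 0.5000: 12.065637
  t * PV_t at t = 1.0000: 23.292736
  t * PV_t at t = 1.5000: 33.725003
  t * PV_t at t = 2.0000: 43.404123
  t * PV_t at t = 2.5000: 52.369839
  t * PV_t at t = 3.0000: 60.660045
  t * PV_t at t = 3.5000: 68.310862
  t * PV_t at t = 4.0000: 75.356715
  t * PV_t at t = 4.5000: 81.830409
  t * PV_t at t = 5.0000: 87.763202
  t * PV_t at t = 5.5000: 93.184867
  t * PV_t at t = 6.0000: 98.123763
  t * PV_t at t = 6.5000: 102.606895
  t * PV_t at t = 7.0000: 4373.058929
Macaulay duration D = (sum_t t * PV_t) / P = 5205.753024 / 880.676145 = 5.911087


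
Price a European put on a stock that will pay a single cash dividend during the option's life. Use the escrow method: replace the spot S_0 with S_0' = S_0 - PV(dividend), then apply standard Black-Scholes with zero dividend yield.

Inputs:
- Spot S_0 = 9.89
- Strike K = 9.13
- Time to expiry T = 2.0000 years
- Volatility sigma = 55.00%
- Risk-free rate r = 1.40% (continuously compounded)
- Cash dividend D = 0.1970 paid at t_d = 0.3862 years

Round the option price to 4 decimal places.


PV(D) = D * exp(-r * t_d) = 0.1970 * 0.99460779 = 0.19593773
S_0' = S_0 - PV(D) = 9.8900 - 0.19593773 = 9.69406227
d1 = (ln(S_0'/K) + (r + sigma^2/2)*T) / (sigma*sqrt(T)) = 0.50197879
d2 = d1 - sigma*sqrt(T) = -0.27583867
exp(-rT) = 0.97238837
N(-d1) = 0.30784122; N(-d2) = 0.60866401
P = K * exp(-rT) * N(-d2) - S_0' * N(-d1) = 9.1300 * 0.97238837 * 0.60866401 - 9.69406227 * 0.30784122 = 2.4194

Answer: Price = 2.4194


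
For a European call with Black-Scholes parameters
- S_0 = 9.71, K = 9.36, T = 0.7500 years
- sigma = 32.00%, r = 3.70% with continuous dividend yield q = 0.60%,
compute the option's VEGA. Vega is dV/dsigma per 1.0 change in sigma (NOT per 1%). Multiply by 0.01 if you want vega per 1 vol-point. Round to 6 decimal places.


d1 = 0.3549296569; d2 = 0.0778015277
phi(d1) = 0.3745889214; exp(-qT) = 0.9955101098; exp(-rT) = 0.9726314943
Vega = S * exp(-qT) * phi(d1) * sqrt(T) = 9.7100 * 0.9955101098 * 0.3745889214 * 0.8660254038 = 3.135815

Answer: Vega = 3.135815


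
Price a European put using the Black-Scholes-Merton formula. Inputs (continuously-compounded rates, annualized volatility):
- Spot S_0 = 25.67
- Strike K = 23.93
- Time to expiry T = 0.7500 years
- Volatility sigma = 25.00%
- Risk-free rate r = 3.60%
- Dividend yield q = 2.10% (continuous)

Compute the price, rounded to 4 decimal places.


d1 = (ln(S/K) + (r - q + 0.5*sigma^2) * T) / (sigma * sqrt(T)) = 0.48440885
d2 = d1 - sigma * sqrt(T) = 0.26790250
exp(-rT) = 0.97336124; exp(-qT) = 0.98437338
P = K * exp(-rT) * N(-d2) - S_0 * exp(-qT) * N(-d1)
N(-d1) = 0.31404787; N(-d2) = 0.39438718
P = 23.9300 * 0.97336124 * 0.39438718 - 25.6700 * 0.98437338 * 0.31404787 = 1.2506

Answer: Price = 1.2506


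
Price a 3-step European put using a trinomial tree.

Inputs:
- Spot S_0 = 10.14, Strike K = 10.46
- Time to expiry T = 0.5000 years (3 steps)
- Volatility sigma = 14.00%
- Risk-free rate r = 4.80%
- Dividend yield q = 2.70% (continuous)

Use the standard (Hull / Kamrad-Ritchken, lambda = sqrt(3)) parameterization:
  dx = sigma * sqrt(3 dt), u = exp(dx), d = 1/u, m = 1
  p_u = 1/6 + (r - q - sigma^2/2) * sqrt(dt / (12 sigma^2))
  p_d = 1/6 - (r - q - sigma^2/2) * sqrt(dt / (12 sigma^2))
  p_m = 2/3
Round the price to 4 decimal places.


Answer: Price = V(0,0) = 0.5190

Derivation:
dt = T/N = 0.166667; dx = sigma*sqrt(3*dt) = 0.098995
u = exp(dx) = 1.104061; d = 1/u = 0.905747
p_u = 0.176095, p_m = 0.666667, p_d = 0.157239
Discount per step: exp(-r*dt) = 0.992032
Stock lattice S(k, j) with j the centered position index:
  k=0: S(0,+0) = 10.1400
  k=1: S(1,-1) = 9.1843; S(1,+0) = 10.1400; S(1,+1) = 11.1952
  k=2: S(2,-2) = 8.3186; S(2,-1) = 9.1843; S(2,+0) = 10.1400; S(2,+1) = 11.1952; S(2,+2) = 12.3602
  k=3: S(3,-3) = 7.5346; S(3,-2) = 8.3186; S(3,-1) = 9.1843; S(3,+0) = 10.1400; S(3,+1) = 11.1952; S(3,+2) = 12.3602; S(3,+3) = 13.6464
Terminal payoffs V(N, j) = max(K - S_T, 0):
  V(3,-3) = 2.925420; V(3,-2) = 2.141366; V(3,-1) = 1.275723; V(3,+0) = 0.320000; V(3,+1) = 0.000000; V(3,+2) = 0.000000; V(3,+3) = 0.000000
Backward induction: V(k, j) = exp(-r*dt) * [p_u * V(k+1, j+1) + p_m * V(k+1, j) + p_d * V(k+1, j-1)]
  V(2,-2) = exp(-r*dt) * [p_u*1.275723 + p_m*2.141366 + p_d*2.925420] = 2.095384
  V(2,-1) = exp(-r*dt) * [p_u*0.320000 + p_m*1.275723 + p_d*2.141366] = 1.233629
  V(2,+0) = exp(-r*dt) * [p_u*0.000000 + p_m*0.320000 + p_d*1.275723] = 0.410628
  V(2,+1) = exp(-r*dt) * [p_u*0.000000 + p_m*0.000000 + p_d*0.320000] = 0.049915
  V(2,+2) = exp(-r*dt) * [p_u*0.000000 + p_m*0.000000 + p_d*0.000000] = 0.000000
  V(1,-1) = exp(-r*dt) * [p_u*0.410628 + p_m*1.233629 + p_d*2.095384] = 1.214449
  V(1,+0) = exp(-r*dt) * [p_u*0.049915 + p_m*0.410628 + p_d*1.233629] = 0.472719
  V(1,+1) = exp(-r*dt) * [p_u*0.000000 + p_m*0.049915 + p_d*0.410628] = 0.097064
  V(0,+0) = exp(-r*dt) * [p_u*0.097064 + p_m*0.472719 + p_d*1.214449] = 0.519028


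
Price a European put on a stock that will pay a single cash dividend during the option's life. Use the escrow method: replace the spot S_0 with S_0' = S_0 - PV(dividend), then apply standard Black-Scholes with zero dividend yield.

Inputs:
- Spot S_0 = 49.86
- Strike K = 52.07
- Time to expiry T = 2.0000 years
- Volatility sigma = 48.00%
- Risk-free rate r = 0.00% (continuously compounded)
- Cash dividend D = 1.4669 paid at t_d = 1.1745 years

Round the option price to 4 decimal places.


PV(D) = D * exp(-r * t_d) = 1.4669 * 1.00000000 = 1.46690000
S_0' = S_0 - PV(D) = 49.8600 - 1.46690000 = 48.39310000
d1 = (ln(S_0'/K) + (r + sigma^2/2)*T) / (sigma*sqrt(T)) = 0.23153073
d2 = d1 - sigma*sqrt(T) = -0.44729178
exp(-rT) = 1.00000000
N(-d1) = 0.40845126; N(-d2) = 0.67266780
P = K * exp(-rT) * N(-d2) - S_0' * N(-d1) = 52.0700 * 1.00000000 * 0.67266780 - 48.39310000 * 0.40845126 = 15.2596

Answer: Price = 15.2596


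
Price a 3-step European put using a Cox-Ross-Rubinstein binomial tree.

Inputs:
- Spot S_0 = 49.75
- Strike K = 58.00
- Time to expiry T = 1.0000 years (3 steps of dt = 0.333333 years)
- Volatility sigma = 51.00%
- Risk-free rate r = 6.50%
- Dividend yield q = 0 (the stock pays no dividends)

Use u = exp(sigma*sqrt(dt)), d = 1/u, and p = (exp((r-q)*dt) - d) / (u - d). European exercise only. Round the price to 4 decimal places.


dt = T/N = 0.333333
u = exp(sigma*sqrt(dt)) = 1.342386; d = 1/u = 0.744942
p = (exp((r-q)*dt) - d) / (u - d) = 0.463576
Discount per step: exp(-r*dt) = 0.978566
Stock lattice S(k, i) with i counting down-moves:
  k=0: S(0,0) = 49.7500
  k=1: S(1,0) = 66.7837; S(1,1) = 37.0609
  k=2: S(2,0) = 89.6495; S(2,1) = 49.7500; S(2,2) = 27.6082
  k=3: S(3,0) = 120.3442; S(3,1) = 66.7837; S(3,2) = 37.0609; S(3,3) = 20.5665
Terminal payoffs V(N, i) = max(K - S_T, 0):
  V(3,0) = 0.000000; V(3,1) = 0.000000; V(3,2) = 20.939125; V(3,3) = 37.433479
Backward induction: V(k, i) = exp(-r*dt) * [p * V(k+1, i) + (1-p) * V(k+1, i+1)].
  V(2,0) = exp(-r*dt) * [p*0.000000 + (1-p)*0.000000] = 0.000000
  V(2,1) = exp(-r*dt) * [p*0.000000 + (1-p)*20.939125] = 10.991492
  V(2,2) = exp(-r*dt) * [p*20.939125 + (1-p)*37.433479] = 29.148640
  V(1,0) = exp(-r*dt) * [p*0.000000 + (1-p)*10.991492] = 5.769720
  V(1,1) = exp(-r*dt) * [p*10.991492 + (1-p)*29.148640] = 20.287064
  V(0,0) = exp(-r*dt) * [p*5.769720 + (1-p)*20.287064] = 13.266586

Answer: Price = V(0,0) = 13.2666


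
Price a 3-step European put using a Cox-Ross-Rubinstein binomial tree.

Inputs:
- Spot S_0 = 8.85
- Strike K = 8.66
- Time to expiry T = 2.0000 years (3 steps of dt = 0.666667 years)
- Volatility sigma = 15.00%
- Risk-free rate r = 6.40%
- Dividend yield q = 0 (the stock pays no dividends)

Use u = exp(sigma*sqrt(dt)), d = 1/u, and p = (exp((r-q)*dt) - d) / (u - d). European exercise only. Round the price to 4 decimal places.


dt = T/N = 0.666667
u = exp(sigma*sqrt(dt)) = 1.130290; d = 1/u = 0.884728
p = (exp((r-q)*dt) - d) / (u - d) = 0.646931
Discount per step: exp(-r*dt) = 0.958231
Stock lattice S(k, i) with i counting down-moves:
  k=0: S(0,0) = 8.8500
  k=1: S(1,0) = 10.0031; S(1,1) = 7.8298
  k=2: S(2,0) = 11.3064; S(2,1) = 8.8500; S(2,2) = 6.9273
  k=3: S(3,0) = 12.7795; S(3,1) = 10.0031; S(3,2) = 7.8298; S(3,3) = 6.1288
Terminal payoffs V(N, i) = max(K - S_T, 0):
  V(3,0) = 0.000000; V(3,1) = 0.000000; V(3,2) = 0.830153; V(3,3) = 2.531230
Backward induction: V(k, i) = exp(-r*dt) * [p * V(k+1, i) + (1-p) * V(k+1, i+1)].
  V(2,0) = exp(-r*dt) * [p*0.000000 + (1-p)*0.000000] = 0.000000
  V(2,1) = exp(-r*dt) * [p*0.000000 + (1-p)*0.830153] = 0.280859
  V(2,2) = exp(-r*dt) * [p*0.830153 + (1-p)*2.531230] = 1.370990
  V(1,0) = exp(-r*dt) * [p*0.000000 + (1-p)*0.280859] = 0.095021
  V(1,1) = exp(-r*dt) * [p*0.280859 + (1-p)*1.370990] = 0.637943
  V(0,0) = exp(-r*dt) * [p*0.095021 + (1-p)*0.637943] = 0.274734

Answer: Price = V(0,0) = 0.2747


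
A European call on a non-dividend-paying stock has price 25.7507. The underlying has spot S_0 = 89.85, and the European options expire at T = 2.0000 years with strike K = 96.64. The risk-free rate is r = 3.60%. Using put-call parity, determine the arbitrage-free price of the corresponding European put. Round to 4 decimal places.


Answer: Put price = 25.8272

Derivation:
Put-call parity: C - P = S_0 * exp(-qT) - K * exp(-rT).
S_0 * exp(-qT) = 89.8500 * 1.00000000 = 89.85000000
K * exp(-rT) = 96.6400 * 0.93053090 = 89.92650577
P = C - S*exp(-qT) + K*exp(-rT)
P = 25.7507 - 89.85000000 + 89.92650577 = 25.8272


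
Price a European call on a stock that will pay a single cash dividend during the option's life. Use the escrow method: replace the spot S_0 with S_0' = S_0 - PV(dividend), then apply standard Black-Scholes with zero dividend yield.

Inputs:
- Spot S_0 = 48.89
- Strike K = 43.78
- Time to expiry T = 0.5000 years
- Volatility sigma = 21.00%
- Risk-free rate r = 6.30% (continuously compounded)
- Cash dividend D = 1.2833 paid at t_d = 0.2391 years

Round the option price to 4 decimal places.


PV(D) = D * exp(-r * t_d) = 1.2833 * 0.98504958 = 1.26411413
S_0' = S_0 - PV(D) = 48.8900 - 1.26411413 = 47.62588587
d1 = (ln(S_0'/K) + (r + sigma^2/2)*T) / (sigma*sqrt(T)) = 0.85340611
d2 = d1 - sigma*sqrt(T) = 0.70491369
exp(-rT) = 0.96899096
N(d1) = 0.80328293; N(d2) = 0.75956802
C = S_0' * N(d1) - K * exp(-rT) * N(d2) = 47.62588587 * 0.80328293 - 43.7800 * 0.96899096 * 0.75956802 = 6.0343

Answer: Price = 6.0343


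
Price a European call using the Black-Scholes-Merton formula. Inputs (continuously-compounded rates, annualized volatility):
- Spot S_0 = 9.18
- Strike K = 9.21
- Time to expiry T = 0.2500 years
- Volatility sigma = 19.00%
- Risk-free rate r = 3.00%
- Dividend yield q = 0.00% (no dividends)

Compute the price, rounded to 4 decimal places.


Answer: Price = 0.3668

Derivation:
d1 = (ln(S/K) + (r - q + 0.5*sigma^2) * T) / (sigma * sqrt(T)) = 0.09210373
d2 = d1 - sigma * sqrt(T) = -0.00289627
exp(-rT) = 0.99252805; exp(-qT) = 1.00000000
C = S_0 * exp(-qT) * N(d1) - K * exp(-rT) * N(d2)
N(d1) = 0.53669219; N(d2) = 0.49884456
C = 9.1800 * 1.00000000 * 0.53669219 - 9.2100 * 0.99252805 * 0.49884456 = 0.3668


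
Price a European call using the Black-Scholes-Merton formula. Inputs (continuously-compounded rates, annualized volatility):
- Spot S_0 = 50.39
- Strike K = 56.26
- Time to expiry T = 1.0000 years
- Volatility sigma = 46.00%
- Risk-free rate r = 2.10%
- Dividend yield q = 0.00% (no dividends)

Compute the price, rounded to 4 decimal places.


Answer: Price = 7.4200

Derivation:
d1 = (ln(S/K) + (r - q + 0.5*sigma^2) * T) / (sigma * sqrt(T)) = 0.03610639
d2 = d1 - sigma * sqrt(T) = -0.42389361
exp(-rT) = 0.97921896; exp(-qT) = 1.00000000
C = S_0 * exp(-qT) * N(d1) - K * exp(-rT) * N(d2)
N(d1) = 0.51440124; N(d2) = 0.33582170
C = 50.3900 * 1.00000000 * 0.51440124 - 56.2600 * 0.97921896 * 0.33582170 = 7.4200


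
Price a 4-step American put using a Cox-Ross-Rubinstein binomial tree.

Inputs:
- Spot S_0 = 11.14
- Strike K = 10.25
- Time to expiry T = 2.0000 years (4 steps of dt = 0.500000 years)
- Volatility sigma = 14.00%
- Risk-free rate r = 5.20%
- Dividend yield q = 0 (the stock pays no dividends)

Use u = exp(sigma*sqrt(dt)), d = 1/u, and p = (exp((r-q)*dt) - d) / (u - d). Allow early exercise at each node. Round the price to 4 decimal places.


dt = T/N = 0.500000
u = exp(sigma*sqrt(dt)) = 1.104061; d = 1/u = 0.905747
p = (exp((r-q)*dt) - d) / (u - d) = 0.608096
Discount per step: exp(-r*dt) = 0.974335
Stock lattice S(k, i) with i counting down-moves:
  k=0: S(0,0) = 11.1400
  k=1: S(1,0) = 12.2992; S(1,1) = 10.0900
  k=2: S(2,0) = 13.5791; S(2,1) = 11.1400; S(2,2) = 9.1390
  k=3: S(3,0) = 14.9922; S(3,1) = 12.2992; S(3,2) = 10.0900; S(3,3) = 8.2776
  k=4: S(4,0) = 16.5522; S(4,1) = 13.5791; S(4,2) = 11.1400; S(4,3) = 9.1390; S(4,4) = 7.4974
Terminal payoffs V(N, i) = max(K - S_T, 0):
  V(4,0) = 0.000000; V(4,1) = 0.000000; V(4,2) = 0.000000; V(4,3) = 1.110988; V(4,4) = 2.752554
Backward induction: V(k, i) = exp(-r*dt) * [p * V(k+1, i) + (1-p) * V(k+1, i+1)]; then take max(V_cont, immediate exercise) for American.
  V(3,0) = exp(-r*dt) * [p*0.000000 + (1-p)*0.000000] = 0.000000; exercise = 0.000000; V(3,0) = max -> 0.000000
  V(3,1) = exp(-r*dt) * [p*0.000000 + (1-p)*0.000000] = 0.000000; exercise = 0.000000; V(3,1) = max -> 0.000000
  V(3,2) = exp(-r*dt) * [p*0.000000 + (1-p)*1.110988] = 0.424226; exercise = 0.159975; V(3,2) = max -> 0.424226
  V(3,3) = exp(-r*dt) * [p*1.110988 + (1-p)*2.752554] = 1.709299; exercise = 1.972364; V(3,3) = max -> 1.972364
  V(2,0) = exp(-r*dt) * [p*0.000000 + (1-p)*0.000000] = 0.000000; exercise = 0.000000; V(2,0) = max -> 0.000000
  V(2,1) = exp(-r*dt) * [p*0.000000 + (1-p)*0.424226] = 0.161989; exercise = 0.000000; V(2,1) = max -> 0.161989
  V(2,2) = exp(-r*dt) * [p*0.424226 + (1-p)*1.972364] = 1.004488; exercise = 1.110988; V(2,2) = max -> 1.110988
  V(1,0) = exp(-r*dt) * [p*0.000000 + (1-p)*0.161989] = 0.061855; exercise = 0.000000; V(1,0) = max -> 0.061855
  V(1,1) = exp(-r*dt) * [p*0.161989 + (1-p)*1.110988] = 0.520202; exercise = 0.159975; V(1,1) = max -> 0.520202
  V(0,0) = exp(-r*dt) * [p*0.061855 + (1-p)*0.520202] = 0.235285; exercise = 0.000000; V(0,0) = max -> 0.235285

Answer: Price = V(0,0) = 0.2353


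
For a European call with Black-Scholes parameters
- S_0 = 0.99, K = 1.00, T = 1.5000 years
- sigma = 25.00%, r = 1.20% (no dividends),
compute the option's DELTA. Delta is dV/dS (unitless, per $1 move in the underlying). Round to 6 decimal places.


d1 = 0.1790566033; d2 = -0.1271296145
phi(d1) = 0.3925979704; exp(-qT) = 1.0000000000; exp(-rT) = 0.9821610324
N(d1) = 0.5710533716
Delta = exp(-qT) * N(d1) = 1.0000000000 * 0.5710533716 = 0.571053

Answer: Delta = 0.571053


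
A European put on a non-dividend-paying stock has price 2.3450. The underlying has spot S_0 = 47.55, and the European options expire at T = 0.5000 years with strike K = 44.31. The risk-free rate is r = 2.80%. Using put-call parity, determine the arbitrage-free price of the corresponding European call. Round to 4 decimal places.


Put-call parity: C - P = S_0 * exp(-qT) - K * exp(-rT).
S_0 * exp(-qT) = 47.5500 * 1.00000000 = 47.55000000
K * exp(-rT) = 44.3100 * 0.98609754 = 43.69398219
C = P + S*exp(-qT) - K*exp(-rT)
C = 2.3450 + 47.55000000 - 43.69398219 = 6.2010

Answer: Call price = 6.2010


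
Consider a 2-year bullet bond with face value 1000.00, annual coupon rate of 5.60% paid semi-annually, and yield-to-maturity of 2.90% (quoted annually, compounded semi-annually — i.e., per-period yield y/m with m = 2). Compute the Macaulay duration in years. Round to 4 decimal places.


Answer: Macaulay duration = 1.9220 years

Derivation:
Coupon per period c = face * coupon_rate / m = 28.000000
Periods per year m = 2; per-period yield y/m = 0.014500
Number of cashflows N = 4
Cashflows (t years, CF_t, discount factor 1/(1+y/m)^(m*t), PV):
  t = 0.5000: CF_t = 28.000000, DF = 0.985707, PV = 27.599803
  t = 1.0000: CF_t = 28.000000, DF = 0.971619, PV = 27.205326
  t = 1.5000: CF_t = 28.000000, DF = 0.957732, PV = 26.816487
  t = 2.0000: CF_t = 1028.000000, DF = 0.944043, PV = 970.476245
Price P = sum_t PV_t = 1052.097860
Macaulay numerator sum_t t * PV_t:
  t * PV_t at t = 0.5000: 13.799901
  t * PV_t at t = 1.0000: 27.205326
  t * PV_t at t = 1.5000: 40.224730
  t * PV_t at t = 2.0000: 1940.952489
Macaulay duration D = (sum_t t * PV_t) / P = 2022.182446 / 1052.097860 = 1.922048


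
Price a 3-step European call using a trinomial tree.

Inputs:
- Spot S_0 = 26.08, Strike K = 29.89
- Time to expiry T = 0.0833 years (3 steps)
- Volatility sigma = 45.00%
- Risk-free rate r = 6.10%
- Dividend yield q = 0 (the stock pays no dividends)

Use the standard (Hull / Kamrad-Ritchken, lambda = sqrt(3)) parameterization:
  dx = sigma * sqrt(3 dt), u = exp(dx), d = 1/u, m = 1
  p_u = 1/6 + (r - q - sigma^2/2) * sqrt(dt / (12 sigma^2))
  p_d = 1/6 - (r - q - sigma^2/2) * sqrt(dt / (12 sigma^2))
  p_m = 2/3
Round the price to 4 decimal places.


dt = T/N = 0.027767; dx = sigma*sqrt(3*dt) = 0.129878
u = exp(dx) = 1.138689; d = 1/u = 0.878203
p_u = 0.162364, p_m = 0.666667, p_d = 0.170969
Discount per step: exp(-r*dt) = 0.998308
Stock lattice S(k, j) with j the centered position index:
  k=0: S(0,+0) = 26.0800
  k=1: S(1,-1) = 22.9035; S(1,+0) = 26.0800; S(1,+1) = 29.6970
  k=2: S(2,-2) = 20.1139; S(2,-1) = 22.9035; S(2,+0) = 26.0800; S(2,+1) = 29.6970; S(2,+2) = 33.8157
  k=3: S(3,-3) = 17.6641; S(3,-2) = 20.1139; S(3,-1) = 22.9035; S(3,+0) = 26.0800; S(3,+1) = 29.6970; S(3,+2) = 33.8157; S(3,+3) = 38.5055
Terminal payoffs V(N, j) = max(S_T - K, 0):
  V(3,-3) = 0.000000; V(3,-2) = 0.000000; V(3,-1) = 0.000000; V(3,+0) = 0.000000; V(3,+1) = 0.000000; V(3,+2) = 3.925673; V(3,+3) = 8.615544
Backward induction: V(k, j) = exp(-r*dt) * [p_u * V(k+1, j+1) + p_m * V(k+1, j) + p_d * V(k+1, j-1)]
  V(2,-2) = exp(-r*dt) * [p_u*0.000000 + p_m*0.000000 + p_d*0.000000] = 0.000000
  V(2,-1) = exp(-r*dt) * [p_u*0.000000 + p_m*0.000000 + p_d*0.000000] = 0.000000
  V(2,+0) = exp(-r*dt) * [p_u*0.000000 + p_m*0.000000 + p_d*0.000000] = 0.000000
  V(2,+1) = exp(-r*dt) * [p_u*3.925673 + p_m*0.000000 + p_d*0.000000] = 0.636310
  V(2,+2) = exp(-r*dt) * [p_u*8.615544 + p_m*3.925673 + p_d*0.000000] = 4.009174
  V(1,-1) = exp(-r*dt) * [p_u*0.000000 + p_m*0.000000 + p_d*0.000000] = 0.000000
  V(1,+0) = exp(-r*dt) * [p_u*0.636310 + p_m*0.000000 + p_d*0.000000] = 0.103139
  V(1,+1) = exp(-r*dt) * [p_u*4.009174 + p_m*0.636310 + p_d*0.000000] = 1.073333
  V(0,+0) = exp(-r*dt) * [p_u*1.073333 + p_m*0.103139 + p_d*0.000000] = 0.242619

Answer: Price = V(0,0) = 0.2426
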